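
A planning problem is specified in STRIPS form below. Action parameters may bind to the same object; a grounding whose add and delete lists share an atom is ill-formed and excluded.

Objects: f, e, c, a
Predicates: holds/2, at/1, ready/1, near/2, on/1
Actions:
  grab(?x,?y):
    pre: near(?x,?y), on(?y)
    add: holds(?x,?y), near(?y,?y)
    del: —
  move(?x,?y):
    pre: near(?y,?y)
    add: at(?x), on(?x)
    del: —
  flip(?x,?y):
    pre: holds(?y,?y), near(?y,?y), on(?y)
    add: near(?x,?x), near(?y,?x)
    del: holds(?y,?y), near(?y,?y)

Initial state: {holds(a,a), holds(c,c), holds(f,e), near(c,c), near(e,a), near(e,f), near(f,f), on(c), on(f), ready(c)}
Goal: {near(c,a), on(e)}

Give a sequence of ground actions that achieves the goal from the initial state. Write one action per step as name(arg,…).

1. move(e,f)  →  {at(e), holds(a,a), holds(c,c), holds(f,e), near(c,c), near(e,a), near(e,f), near(f,f), on(c), on(e), on(f), ready(c)}
2. flip(a,c)  →  {at(e), holds(a,a), holds(f,e), near(a,a), near(c,a), near(e,a), near(e,f), near(f,f), on(c), on(e), on(f), ready(c)}

move(e,f); flip(a,c)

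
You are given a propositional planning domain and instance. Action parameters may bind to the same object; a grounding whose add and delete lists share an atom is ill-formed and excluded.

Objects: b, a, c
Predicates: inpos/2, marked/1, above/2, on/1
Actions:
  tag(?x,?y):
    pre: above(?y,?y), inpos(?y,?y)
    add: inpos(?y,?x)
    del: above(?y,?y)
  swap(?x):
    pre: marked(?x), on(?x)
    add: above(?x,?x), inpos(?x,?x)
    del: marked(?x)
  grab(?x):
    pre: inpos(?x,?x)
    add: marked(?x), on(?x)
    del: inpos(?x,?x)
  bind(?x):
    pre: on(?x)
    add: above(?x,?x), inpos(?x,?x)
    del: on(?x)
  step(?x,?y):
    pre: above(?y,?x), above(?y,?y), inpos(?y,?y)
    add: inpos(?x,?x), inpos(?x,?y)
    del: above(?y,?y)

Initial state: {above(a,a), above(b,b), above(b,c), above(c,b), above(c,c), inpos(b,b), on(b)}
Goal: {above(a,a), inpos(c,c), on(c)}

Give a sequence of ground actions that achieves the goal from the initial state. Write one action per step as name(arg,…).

1. step(c,b)  →  {above(a,a), above(b,c), above(c,b), above(c,c), inpos(b,b), inpos(c,b), inpos(c,c), on(b)}
2. grab(c)  →  {above(a,a), above(b,c), above(c,b), above(c,c), inpos(b,b), inpos(c,b), marked(c), on(b), on(c)}
3. swap(c)  →  {above(a,a), above(b,c), above(c,b), above(c,c), inpos(b,b), inpos(c,b), inpos(c,c), on(b), on(c)}

step(c,b); grab(c); swap(c)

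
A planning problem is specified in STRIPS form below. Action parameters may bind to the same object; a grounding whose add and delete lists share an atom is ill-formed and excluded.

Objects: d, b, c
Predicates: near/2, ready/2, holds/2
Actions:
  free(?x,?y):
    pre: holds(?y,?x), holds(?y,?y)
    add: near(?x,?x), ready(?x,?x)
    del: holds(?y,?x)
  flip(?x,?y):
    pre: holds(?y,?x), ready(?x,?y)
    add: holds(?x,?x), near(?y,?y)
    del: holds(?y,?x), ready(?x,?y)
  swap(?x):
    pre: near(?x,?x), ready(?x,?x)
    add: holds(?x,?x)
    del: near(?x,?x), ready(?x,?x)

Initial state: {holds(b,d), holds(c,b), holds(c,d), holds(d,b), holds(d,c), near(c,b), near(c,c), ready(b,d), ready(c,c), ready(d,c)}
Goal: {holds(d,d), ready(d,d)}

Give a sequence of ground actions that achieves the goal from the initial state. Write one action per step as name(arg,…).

flip(d,c); flip(b,d); free(d,b)

1. flip(d,c)  →  {holds(b,d), holds(c,b), holds(d,b), holds(d,c), holds(d,d), near(c,b), near(c,c), ready(b,d), ready(c,c)}
2. flip(b,d)  →  {holds(b,b), holds(b,d), holds(c,b), holds(d,c), holds(d,d), near(c,b), near(c,c), near(d,d), ready(c,c)}
3. free(d,b)  →  {holds(b,b), holds(c,b), holds(d,c), holds(d,d), near(c,b), near(c,c), near(d,d), ready(c,c), ready(d,d)}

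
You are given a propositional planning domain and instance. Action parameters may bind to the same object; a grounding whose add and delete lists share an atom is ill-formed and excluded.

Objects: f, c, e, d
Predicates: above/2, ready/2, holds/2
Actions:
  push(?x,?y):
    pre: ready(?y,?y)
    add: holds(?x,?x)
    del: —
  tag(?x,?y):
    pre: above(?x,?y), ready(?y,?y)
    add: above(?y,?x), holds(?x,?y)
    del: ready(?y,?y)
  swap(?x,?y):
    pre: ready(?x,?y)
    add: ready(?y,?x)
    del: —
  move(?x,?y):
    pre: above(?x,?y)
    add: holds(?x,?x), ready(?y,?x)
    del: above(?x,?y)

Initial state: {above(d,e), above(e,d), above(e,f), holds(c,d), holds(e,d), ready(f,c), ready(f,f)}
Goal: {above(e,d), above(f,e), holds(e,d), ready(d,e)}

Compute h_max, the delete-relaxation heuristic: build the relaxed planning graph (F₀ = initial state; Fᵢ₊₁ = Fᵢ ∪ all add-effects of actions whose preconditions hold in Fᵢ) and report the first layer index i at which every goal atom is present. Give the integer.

F0 = init (7 atoms)
F1 = F0 ∪ {above(f,e), holds(c,c), holds(d,d), holds(e,e), holds(e,f), holds(f,f), ready(c,f), ready(d,e), ready(e,d), ready(f,e)}  (17 atoms)
goal ⊆ F1  ⇒  h_max = 1

1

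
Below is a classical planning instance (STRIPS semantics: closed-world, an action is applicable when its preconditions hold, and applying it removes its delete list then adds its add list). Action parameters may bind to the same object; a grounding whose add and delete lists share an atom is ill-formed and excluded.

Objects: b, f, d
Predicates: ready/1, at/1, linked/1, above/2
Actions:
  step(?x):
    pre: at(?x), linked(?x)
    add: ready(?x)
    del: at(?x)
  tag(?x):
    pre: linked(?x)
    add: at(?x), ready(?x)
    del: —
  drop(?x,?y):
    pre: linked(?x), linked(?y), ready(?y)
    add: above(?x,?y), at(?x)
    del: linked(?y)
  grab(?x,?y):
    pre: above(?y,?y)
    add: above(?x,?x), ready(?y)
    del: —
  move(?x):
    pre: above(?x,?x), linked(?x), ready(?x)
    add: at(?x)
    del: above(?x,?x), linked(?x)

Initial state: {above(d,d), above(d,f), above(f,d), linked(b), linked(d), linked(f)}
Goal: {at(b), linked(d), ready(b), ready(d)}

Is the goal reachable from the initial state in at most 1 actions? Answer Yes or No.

1. tag(b)  →  {above(d,d), above(d,f), above(f,d), at(b), linked(b), linked(d), linked(f), ready(b)}
2. tag(d)  →  {above(d,d), above(d,f), above(f,d), at(b), at(d), linked(b), linked(d), linked(f), ready(b), ready(d)}
optimal plan length = 2; 2 > 1

No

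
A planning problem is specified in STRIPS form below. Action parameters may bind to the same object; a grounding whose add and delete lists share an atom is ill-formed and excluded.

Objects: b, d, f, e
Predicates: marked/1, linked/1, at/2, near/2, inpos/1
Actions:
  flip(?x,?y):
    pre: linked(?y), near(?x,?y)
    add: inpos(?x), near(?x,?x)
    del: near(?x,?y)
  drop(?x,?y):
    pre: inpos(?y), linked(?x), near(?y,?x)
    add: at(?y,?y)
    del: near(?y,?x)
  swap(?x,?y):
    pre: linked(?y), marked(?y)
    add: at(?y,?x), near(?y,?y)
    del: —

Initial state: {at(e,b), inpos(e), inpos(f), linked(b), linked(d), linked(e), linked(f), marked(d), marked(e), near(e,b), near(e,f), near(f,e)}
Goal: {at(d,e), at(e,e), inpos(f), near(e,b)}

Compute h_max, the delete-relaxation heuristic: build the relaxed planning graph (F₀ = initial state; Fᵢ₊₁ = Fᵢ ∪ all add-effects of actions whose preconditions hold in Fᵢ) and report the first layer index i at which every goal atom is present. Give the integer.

F0 = init (12 atoms)
F1 = F0 ∪ {at(d,b), at(d,d), at(d,e), at(d,f), at(e,d), at(e,e), at(e,f), at(f,f), near(d,d), near(e,e), near(f,f)}  (23 atoms)
goal ⊆ F1  ⇒  h_max = 1

1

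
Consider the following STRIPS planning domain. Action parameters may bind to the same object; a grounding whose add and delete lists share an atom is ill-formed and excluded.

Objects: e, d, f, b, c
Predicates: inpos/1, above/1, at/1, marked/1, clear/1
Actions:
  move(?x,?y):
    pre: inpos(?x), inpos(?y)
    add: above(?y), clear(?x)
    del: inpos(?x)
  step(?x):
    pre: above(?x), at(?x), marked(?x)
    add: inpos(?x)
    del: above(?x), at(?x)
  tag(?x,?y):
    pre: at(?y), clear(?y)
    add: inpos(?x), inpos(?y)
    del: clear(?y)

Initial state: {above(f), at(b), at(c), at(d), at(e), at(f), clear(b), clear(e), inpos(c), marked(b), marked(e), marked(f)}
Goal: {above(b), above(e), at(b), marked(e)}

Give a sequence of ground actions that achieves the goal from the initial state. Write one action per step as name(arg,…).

tag(e,b); move(e,e); move(b,b)

1. tag(e,b)  →  {above(f), at(b), at(c), at(d), at(e), at(f), clear(e), inpos(b), inpos(c), inpos(e), marked(b), marked(e), marked(f)}
2. move(e,e)  →  {above(e), above(f), at(b), at(c), at(d), at(e), at(f), clear(e), inpos(b), inpos(c), marked(b), marked(e), marked(f)}
3. move(b,b)  →  {above(b), above(e), above(f), at(b), at(c), at(d), at(e), at(f), clear(b), clear(e), inpos(c), marked(b), marked(e), marked(f)}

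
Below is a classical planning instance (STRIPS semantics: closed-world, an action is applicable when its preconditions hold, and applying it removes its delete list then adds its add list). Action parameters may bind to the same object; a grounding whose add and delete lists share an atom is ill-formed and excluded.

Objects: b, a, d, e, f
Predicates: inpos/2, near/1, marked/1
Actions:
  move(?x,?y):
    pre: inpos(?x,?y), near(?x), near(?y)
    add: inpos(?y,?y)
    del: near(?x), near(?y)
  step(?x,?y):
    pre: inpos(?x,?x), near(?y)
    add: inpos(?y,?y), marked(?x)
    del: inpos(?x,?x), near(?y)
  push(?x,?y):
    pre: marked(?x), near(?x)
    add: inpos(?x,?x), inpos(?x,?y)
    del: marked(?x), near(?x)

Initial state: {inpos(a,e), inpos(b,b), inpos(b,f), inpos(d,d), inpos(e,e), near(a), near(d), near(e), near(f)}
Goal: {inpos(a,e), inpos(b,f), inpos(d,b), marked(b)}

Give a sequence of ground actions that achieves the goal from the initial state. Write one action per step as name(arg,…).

step(b,a); step(d,e); push(d,b)

1. step(b,a)  →  {inpos(a,a), inpos(a,e), inpos(b,f), inpos(d,d), inpos(e,e), marked(b), near(d), near(e), near(f)}
2. step(d,e)  →  {inpos(a,a), inpos(a,e), inpos(b,f), inpos(e,e), marked(b), marked(d), near(d), near(f)}
3. push(d,b)  →  {inpos(a,a), inpos(a,e), inpos(b,f), inpos(d,b), inpos(d,d), inpos(e,e), marked(b), near(f)}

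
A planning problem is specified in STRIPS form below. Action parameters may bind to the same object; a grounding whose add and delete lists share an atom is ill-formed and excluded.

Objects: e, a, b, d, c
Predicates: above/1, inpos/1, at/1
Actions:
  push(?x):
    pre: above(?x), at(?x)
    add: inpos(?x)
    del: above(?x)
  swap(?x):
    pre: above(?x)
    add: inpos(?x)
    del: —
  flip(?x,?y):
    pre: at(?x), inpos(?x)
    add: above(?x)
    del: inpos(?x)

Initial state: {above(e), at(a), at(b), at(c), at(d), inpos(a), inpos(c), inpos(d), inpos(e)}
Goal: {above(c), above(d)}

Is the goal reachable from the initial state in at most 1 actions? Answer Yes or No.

1. flip(d,e)  →  {above(d), above(e), at(a), at(b), at(c), at(d), inpos(a), inpos(c), inpos(e)}
2. flip(c,e)  →  {above(c), above(d), above(e), at(a), at(b), at(c), at(d), inpos(a), inpos(e)}
optimal plan length = 2; 2 > 1

No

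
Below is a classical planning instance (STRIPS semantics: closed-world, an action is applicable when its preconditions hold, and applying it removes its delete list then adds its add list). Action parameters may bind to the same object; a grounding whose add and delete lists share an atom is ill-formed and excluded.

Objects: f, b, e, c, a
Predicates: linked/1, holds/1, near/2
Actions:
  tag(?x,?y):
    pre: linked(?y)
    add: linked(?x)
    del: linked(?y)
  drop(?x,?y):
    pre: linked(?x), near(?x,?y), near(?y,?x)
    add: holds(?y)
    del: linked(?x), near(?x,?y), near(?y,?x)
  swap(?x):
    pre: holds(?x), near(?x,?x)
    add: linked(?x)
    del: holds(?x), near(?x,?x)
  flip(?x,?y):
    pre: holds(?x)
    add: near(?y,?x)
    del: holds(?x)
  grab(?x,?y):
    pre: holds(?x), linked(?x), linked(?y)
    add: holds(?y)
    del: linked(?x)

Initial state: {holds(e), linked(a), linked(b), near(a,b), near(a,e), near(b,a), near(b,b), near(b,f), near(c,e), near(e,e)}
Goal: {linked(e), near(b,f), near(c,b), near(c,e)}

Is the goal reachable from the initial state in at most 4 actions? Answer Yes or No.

Yes

1. tag(e,b)  →  {holds(e), linked(a), linked(e), near(a,b), near(a,e), near(b,a), near(b,b), near(b,f), near(c,e), near(e,e)}
2. drop(a,b)  →  {holds(b), holds(e), linked(e), near(a,e), near(b,b), near(b,f), near(c,e), near(e,e)}
3. flip(b,c)  →  {holds(e), linked(e), near(a,e), near(b,b), near(b,f), near(c,b), near(c,e), near(e,e)}
optimal plan length = 3; 3 ≤ 4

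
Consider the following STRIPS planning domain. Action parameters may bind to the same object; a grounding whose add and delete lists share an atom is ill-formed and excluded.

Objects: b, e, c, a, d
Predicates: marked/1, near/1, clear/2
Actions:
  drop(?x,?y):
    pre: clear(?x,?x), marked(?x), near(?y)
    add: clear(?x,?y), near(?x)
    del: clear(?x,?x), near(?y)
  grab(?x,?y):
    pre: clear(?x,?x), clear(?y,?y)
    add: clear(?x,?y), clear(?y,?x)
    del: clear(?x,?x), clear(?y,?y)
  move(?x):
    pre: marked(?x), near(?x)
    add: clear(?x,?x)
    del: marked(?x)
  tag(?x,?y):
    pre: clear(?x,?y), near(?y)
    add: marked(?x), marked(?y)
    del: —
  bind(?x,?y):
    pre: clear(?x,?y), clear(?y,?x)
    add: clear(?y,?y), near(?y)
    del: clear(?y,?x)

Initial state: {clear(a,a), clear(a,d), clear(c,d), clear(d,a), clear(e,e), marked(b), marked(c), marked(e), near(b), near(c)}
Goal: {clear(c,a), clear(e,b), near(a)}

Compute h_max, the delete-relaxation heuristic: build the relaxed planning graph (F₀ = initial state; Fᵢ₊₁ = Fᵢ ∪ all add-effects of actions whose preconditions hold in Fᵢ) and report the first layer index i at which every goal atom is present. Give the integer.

2

F0 = init (10 atoms)
F1 = F0 ∪ {clear(a,e), clear(b,b), clear(c,c), clear(d,d), clear(e,a), clear(e,b), clear(e,c), near(a), near(d), near(e)}  (20 atoms)
F2 = F1 ∪ {clear(a,b), clear(a,c), clear(b,a), clear(b,c), clear(b,d), clear(b,e), clear(c,a), clear(c,b), clear(c,e), clear(d,b), clear(d,c), clear(d,e), clear(e,d), marked(a), marked(d)}  (35 atoms)
goal ⊆ F2  ⇒  h_max = 2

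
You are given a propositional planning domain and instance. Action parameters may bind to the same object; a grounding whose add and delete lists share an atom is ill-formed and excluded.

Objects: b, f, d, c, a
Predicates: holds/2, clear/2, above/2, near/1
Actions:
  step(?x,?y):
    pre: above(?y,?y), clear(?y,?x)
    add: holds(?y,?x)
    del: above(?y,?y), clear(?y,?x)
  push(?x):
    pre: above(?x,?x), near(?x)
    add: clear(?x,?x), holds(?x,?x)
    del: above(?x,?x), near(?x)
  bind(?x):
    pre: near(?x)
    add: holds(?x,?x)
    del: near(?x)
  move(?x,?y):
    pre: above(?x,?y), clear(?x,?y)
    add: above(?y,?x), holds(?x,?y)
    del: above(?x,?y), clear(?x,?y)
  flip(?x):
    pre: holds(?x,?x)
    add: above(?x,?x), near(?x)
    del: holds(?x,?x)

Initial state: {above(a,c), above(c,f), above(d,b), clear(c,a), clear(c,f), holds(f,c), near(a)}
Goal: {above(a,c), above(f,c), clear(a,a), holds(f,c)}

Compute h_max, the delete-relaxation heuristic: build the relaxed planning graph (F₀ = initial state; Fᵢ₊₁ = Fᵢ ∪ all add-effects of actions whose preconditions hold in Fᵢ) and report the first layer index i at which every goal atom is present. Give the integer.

3

F0 = init (7 atoms)
F1 = F0 ∪ {above(f,c), holds(a,a), holds(c,f)}  (10 atoms)
F2 = F1 ∪ {above(a,a)}  (11 atoms)
F3 = F2 ∪ {clear(a,a)}  (12 atoms)
goal ⊆ F3  ⇒  h_max = 3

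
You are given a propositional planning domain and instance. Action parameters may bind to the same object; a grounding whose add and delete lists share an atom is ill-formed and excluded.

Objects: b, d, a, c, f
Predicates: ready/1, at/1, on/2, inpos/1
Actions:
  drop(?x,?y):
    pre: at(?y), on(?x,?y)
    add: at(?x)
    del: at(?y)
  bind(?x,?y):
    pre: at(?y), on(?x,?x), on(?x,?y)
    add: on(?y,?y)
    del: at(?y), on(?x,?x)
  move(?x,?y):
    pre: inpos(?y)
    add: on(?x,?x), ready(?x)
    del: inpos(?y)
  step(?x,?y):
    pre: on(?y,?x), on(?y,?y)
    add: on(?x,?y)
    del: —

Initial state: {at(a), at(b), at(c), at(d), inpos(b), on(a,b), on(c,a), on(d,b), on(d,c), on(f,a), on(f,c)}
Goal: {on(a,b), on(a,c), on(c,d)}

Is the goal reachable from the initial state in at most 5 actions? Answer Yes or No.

1. move(d,b)  →  {at(a), at(b), at(c), at(d), on(a,b), on(c,a), on(d,b), on(d,c), on(d,d), on(f,a), on(f,c), ready(d)}
2. step(c,d)  →  {at(a), at(b), at(c), at(d), on(a,b), on(c,a), on(c,d), on(d,b), on(d,c), on(d,d), on(f,a), on(f,c), ready(d)}
3. bind(d,c)  →  {at(a), at(b), at(d), on(a,b), on(c,a), on(c,c), on(c,d), on(d,b), on(d,c), on(f,a), on(f,c), ready(d)}
4. step(a,c)  →  {at(a), at(b), at(d), on(a,b), on(a,c), on(c,a), on(c,c), on(c,d), on(d,b), on(d,c), on(f,a), on(f,c), ready(d)}
optimal plan length = 4; 4 ≤ 5

Yes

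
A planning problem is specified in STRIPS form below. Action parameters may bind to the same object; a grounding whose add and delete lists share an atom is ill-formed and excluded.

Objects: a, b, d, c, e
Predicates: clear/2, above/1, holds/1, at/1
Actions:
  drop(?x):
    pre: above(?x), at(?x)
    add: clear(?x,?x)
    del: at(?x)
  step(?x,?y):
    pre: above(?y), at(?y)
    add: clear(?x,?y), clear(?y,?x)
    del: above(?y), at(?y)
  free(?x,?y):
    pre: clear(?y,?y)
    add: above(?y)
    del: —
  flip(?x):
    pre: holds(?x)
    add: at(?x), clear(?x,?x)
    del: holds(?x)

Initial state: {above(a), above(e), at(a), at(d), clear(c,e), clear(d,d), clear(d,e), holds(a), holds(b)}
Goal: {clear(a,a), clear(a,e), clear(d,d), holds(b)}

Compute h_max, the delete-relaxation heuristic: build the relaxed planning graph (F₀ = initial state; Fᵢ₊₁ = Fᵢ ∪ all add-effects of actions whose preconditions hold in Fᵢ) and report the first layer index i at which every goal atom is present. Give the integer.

F0 = init (9 atoms)
F1 = F0 ∪ {above(d), at(b), clear(a,a), clear(a,b), clear(a,c), clear(a,d), clear(a,e), clear(b,a), clear(b,b), clear(c,a), clear(d,a), clear(e,a)}  (21 atoms)
goal ⊆ F1  ⇒  h_max = 1

1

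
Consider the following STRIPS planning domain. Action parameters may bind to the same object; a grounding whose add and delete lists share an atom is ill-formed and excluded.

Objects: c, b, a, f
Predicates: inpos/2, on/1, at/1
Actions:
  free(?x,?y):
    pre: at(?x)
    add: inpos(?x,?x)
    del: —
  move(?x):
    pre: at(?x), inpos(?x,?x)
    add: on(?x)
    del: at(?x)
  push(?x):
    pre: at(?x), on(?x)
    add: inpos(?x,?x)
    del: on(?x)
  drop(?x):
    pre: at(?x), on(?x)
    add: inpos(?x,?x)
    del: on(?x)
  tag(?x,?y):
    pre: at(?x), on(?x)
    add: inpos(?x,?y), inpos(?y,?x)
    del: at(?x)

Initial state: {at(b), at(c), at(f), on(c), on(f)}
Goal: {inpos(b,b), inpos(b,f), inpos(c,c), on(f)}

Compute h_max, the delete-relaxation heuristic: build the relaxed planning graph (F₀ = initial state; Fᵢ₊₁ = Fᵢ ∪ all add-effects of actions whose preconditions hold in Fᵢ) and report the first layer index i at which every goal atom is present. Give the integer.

1

F0 = init (5 atoms)
F1 = F0 ∪ {inpos(a,c), inpos(a,f), inpos(b,b), inpos(b,c), inpos(b,f), inpos(c,a), inpos(c,b), inpos(c,c), inpos(c,f), inpos(f,a), inpos(f,b), inpos(f,c), inpos(f,f)}  (18 atoms)
goal ⊆ F1  ⇒  h_max = 1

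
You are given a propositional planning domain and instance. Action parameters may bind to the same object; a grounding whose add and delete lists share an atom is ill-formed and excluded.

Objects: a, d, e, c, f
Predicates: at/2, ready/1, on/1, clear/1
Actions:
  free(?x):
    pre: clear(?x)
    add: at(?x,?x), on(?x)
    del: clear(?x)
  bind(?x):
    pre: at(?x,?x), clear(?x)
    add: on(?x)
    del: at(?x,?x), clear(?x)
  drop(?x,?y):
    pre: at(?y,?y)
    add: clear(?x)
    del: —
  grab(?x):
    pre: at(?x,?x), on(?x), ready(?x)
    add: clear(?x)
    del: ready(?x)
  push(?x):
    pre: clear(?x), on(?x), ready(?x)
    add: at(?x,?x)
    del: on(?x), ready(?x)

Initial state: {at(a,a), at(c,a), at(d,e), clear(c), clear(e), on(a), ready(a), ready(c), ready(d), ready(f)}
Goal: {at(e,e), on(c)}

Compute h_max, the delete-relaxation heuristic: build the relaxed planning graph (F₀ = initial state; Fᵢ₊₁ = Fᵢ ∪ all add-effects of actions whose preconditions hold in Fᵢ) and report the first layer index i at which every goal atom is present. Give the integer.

1

F0 = init (10 atoms)
F1 = F0 ∪ {at(c,c), at(e,e), clear(a), clear(d), clear(f), on(c), on(e)}  (17 atoms)
goal ⊆ F1  ⇒  h_max = 1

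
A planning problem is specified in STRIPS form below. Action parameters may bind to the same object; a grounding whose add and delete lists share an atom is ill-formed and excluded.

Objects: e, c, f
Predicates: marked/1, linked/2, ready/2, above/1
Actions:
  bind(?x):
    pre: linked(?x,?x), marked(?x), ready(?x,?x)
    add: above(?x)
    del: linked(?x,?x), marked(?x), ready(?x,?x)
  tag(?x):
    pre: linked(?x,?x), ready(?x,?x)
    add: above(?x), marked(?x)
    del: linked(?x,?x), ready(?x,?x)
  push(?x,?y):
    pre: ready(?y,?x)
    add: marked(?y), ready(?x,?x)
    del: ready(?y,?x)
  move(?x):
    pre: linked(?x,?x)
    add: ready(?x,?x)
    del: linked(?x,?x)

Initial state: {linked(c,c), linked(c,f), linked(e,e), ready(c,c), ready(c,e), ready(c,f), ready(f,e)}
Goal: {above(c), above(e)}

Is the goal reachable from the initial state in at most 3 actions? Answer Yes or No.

1. tag(c)  →  {above(c), linked(c,f), linked(e,e), marked(c), ready(c,e), ready(c,f), ready(f,e)}
2. push(e,c)  →  {above(c), linked(c,f), linked(e,e), marked(c), ready(c,f), ready(e,e), ready(f,e)}
3. tag(e)  →  {above(c), above(e), linked(c,f), marked(c), marked(e), ready(c,f), ready(f,e)}
optimal plan length = 3; 3 ≤ 3

Yes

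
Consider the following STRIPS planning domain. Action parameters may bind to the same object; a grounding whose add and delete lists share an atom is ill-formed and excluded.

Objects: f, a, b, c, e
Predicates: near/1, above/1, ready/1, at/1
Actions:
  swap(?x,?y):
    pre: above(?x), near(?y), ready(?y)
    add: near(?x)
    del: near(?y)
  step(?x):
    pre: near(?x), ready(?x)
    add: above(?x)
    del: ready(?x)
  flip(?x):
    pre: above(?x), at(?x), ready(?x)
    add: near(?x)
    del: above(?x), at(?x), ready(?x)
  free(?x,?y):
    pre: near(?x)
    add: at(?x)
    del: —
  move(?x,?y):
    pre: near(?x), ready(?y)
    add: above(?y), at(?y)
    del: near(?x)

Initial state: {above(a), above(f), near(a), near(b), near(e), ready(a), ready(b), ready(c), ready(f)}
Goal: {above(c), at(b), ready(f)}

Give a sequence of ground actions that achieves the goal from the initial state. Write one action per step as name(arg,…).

free(b,f); move(a,c)

1. free(b,f)  →  {above(a), above(f), at(b), near(a), near(b), near(e), ready(a), ready(b), ready(c), ready(f)}
2. move(a,c)  →  {above(a), above(c), above(f), at(b), at(c), near(b), near(e), ready(a), ready(b), ready(c), ready(f)}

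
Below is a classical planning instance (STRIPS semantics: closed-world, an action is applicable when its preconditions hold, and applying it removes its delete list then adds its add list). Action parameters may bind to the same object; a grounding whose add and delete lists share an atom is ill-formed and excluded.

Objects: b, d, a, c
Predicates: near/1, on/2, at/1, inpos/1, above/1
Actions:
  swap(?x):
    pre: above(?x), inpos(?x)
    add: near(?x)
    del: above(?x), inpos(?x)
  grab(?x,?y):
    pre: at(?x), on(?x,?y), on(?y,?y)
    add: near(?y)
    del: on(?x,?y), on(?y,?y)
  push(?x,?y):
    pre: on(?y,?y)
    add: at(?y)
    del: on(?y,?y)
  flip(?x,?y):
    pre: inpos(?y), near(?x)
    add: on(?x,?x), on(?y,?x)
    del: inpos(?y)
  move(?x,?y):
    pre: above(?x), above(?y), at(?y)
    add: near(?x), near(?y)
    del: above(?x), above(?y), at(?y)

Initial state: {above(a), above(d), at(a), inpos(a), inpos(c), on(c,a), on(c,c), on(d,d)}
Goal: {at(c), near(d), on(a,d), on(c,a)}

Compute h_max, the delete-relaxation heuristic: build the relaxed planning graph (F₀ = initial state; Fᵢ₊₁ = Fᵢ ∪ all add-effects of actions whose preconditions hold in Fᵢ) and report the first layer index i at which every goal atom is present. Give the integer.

2

F0 = init (8 atoms)
F1 = F0 ∪ {at(c), at(d), near(a), near(d)}  (12 atoms)
F2 = F1 ∪ {near(c), on(a,a), on(a,d), on(c,d)}  (16 atoms)
goal ⊆ F2  ⇒  h_max = 2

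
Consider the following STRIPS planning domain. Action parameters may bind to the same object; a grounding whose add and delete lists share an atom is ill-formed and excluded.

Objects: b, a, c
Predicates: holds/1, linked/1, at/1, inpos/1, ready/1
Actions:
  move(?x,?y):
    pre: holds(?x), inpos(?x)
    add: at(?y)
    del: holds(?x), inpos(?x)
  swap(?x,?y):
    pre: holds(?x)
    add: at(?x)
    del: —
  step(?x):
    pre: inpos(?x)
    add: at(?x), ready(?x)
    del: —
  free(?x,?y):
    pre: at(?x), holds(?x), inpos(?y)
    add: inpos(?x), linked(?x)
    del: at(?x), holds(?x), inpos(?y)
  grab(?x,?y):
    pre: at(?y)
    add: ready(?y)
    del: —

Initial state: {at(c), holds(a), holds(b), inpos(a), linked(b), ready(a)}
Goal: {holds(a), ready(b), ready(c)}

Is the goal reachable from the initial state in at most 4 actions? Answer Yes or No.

Yes

1. swap(b,b)  →  {at(b), at(c), holds(a), holds(b), inpos(a), linked(b), ready(a)}
2. grab(b,b)  →  {at(b), at(c), holds(a), holds(b), inpos(a), linked(b), ready(a), ready(b)}
3. grab(b,c)  →  {at(b), at(c), holds(a), holds(b), inpos(a), linked(b), ready(a), ready(b), ready(c)}
optimal plan length = 3; 3 ≤ 4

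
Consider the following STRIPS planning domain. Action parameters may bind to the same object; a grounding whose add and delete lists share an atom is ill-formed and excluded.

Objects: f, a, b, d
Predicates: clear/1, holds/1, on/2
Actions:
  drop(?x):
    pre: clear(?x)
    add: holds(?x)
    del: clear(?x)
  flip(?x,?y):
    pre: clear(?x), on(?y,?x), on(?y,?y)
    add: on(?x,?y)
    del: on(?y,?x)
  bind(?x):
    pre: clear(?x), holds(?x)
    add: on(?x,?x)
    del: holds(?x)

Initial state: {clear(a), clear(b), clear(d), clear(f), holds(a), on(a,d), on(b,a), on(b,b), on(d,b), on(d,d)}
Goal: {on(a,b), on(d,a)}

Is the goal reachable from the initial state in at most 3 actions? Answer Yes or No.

1. flip(a,b)  →  {clear(a), clear(b), clear(d), clear(f), holds(a), on(a,b), on(a,d), on(b,b), on(d,b), on(d,d)}
2. bind(a)  →  {clear(a), clear(b), clear(d), clear(f), on(a,a), on(a,b), on(a,d), on(b,b), on(d,b), on(d,d)}
3. flip(d,a)  →  {clear(a), clear(b), clear(d), clear(f), on(a,a), on(a,b), on(b,b), on(d,a), on(d,b), on(d,d)}
optimal plan length = 3; 3 ≤ 3

Yes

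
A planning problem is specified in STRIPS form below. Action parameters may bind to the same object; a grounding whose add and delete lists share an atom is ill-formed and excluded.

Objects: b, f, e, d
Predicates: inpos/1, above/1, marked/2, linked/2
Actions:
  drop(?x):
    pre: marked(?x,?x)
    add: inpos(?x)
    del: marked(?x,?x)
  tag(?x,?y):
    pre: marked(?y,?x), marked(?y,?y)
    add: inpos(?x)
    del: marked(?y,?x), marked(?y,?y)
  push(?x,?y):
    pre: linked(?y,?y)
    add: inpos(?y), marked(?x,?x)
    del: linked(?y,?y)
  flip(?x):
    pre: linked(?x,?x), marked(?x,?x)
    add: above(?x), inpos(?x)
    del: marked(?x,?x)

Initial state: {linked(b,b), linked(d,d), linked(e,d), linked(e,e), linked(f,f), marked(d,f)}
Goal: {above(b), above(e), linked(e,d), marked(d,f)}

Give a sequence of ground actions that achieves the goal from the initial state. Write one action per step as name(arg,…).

push(b,f); push(e,d); flip(b); flip(e)

1. push(b,f)  →  {inpos(f), linked(b,b), linked(d,d), linked(e,d), linked(e,e), marked(b,b), marked(d,f)}
2. push(e,d)  →  {inpos(d), inpos(f), linked(b,b), linked(e,d), linked(e,e), marked(b,b), marked(d,f), marked(e,e)}
3. flip(b)  →  {above(b), inpos(b), inpos(d), inpos(f), linked(b,b), linked(e,d), linked(e,e), marked(d,f), marked(e,e)}
4. flip(e)  →  {above(b), above(e), inpos(b), inpos(d), inpos(e), inpos(f), linked(b,b), linked(e,d), linked(e,e), marked(d,f)}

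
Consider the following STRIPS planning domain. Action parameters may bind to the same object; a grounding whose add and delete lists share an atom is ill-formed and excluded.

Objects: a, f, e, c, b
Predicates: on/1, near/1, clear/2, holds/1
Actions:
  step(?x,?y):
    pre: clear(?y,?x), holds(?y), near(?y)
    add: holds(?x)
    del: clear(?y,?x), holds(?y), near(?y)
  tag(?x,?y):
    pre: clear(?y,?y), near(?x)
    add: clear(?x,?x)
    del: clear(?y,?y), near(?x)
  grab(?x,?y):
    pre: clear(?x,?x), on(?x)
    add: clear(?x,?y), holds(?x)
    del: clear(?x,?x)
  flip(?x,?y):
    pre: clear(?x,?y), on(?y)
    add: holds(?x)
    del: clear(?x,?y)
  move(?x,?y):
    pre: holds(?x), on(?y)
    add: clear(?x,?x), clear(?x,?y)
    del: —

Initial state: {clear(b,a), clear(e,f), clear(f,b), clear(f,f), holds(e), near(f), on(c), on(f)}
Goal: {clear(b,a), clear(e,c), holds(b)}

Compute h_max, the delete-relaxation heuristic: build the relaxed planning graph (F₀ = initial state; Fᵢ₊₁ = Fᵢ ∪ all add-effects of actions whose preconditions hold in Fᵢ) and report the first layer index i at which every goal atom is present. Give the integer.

2

F0 = init (8 atoms)
F1 = F0 ∪ {clear(e,c), clear(e,e), clear(f,a), clear(f,c), clear(f,e), holds(f)}  (14 atoms)
F2 = F1 ∪ {holds(a), holds(b), holds(c)}  (17 atoms)
goal ⊆ F2  ⇒  h_max = 2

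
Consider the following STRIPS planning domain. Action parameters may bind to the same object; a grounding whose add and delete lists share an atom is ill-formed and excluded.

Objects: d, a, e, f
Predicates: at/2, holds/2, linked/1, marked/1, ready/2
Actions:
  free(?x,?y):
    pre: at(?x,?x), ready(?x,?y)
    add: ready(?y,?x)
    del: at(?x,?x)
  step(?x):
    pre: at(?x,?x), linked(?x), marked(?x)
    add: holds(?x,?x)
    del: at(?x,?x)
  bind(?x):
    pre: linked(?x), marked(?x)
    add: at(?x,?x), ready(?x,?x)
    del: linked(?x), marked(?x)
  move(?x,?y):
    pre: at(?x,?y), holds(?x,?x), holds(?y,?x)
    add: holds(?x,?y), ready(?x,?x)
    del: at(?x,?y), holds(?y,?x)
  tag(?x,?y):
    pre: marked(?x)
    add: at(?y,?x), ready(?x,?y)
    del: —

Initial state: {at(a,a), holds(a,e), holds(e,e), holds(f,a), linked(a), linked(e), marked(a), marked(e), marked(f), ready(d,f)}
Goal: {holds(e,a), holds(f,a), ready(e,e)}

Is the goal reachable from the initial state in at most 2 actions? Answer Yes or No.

Yes

1. tag(a,e)  →  {at(a,a), at(e,a), holds(a,e), holds(e,e), holds(f,a), linked(a), linked(e), marked(a), marked(e), marked(f), ready(a,e), ready(d,f)}
2. move(e,a)  →  {at(a,a), holds(e,a), holds(e,e), holds(f,a), linked(a), linked(e), marked(a), marked(e), marked(f), ready(a,e), ready(d,f), ready(e,e)}
optimal plan length = 2; 2 ≤ 2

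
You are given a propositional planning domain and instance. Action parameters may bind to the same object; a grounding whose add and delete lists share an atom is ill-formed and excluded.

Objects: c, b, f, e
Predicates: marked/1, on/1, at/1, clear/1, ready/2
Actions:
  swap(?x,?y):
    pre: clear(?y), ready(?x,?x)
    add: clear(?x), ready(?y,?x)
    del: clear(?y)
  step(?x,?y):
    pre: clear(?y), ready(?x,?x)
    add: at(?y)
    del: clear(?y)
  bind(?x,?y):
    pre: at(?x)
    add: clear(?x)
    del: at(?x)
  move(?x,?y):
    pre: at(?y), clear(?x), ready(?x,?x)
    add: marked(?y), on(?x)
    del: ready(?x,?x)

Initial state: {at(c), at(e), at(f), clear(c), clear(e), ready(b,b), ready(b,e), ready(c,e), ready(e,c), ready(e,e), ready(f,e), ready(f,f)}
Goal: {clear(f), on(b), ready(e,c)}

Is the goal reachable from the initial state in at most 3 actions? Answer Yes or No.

1. swap(b,c)  →  {at(c), at(e), at(f), clear(b), clear(e), ready(b,b), ready(b,e), ready(c,b), ready(c,e), ready(e,c), ready(e,e), ready(f,e), ready(f,f)}
2. swap(f,e)  →  {at(c), at(e), at(f), clear(b), clear(f), ready(b,b), ready(b,e), ready(c,b), ready(c,e), ready(e,c), ready(e,e), ready(e,f), ready(f,e), ready(f,f)}
3. move(b,c)  →  {at(c), at(e), at(f), clear(b), clear(f), marked(c), on(b), ready(b,e), ready(c,b), ready(c,e), ready(e,c), ready(e,e), ready(e,f), ready(f,e), ready(f,f)}
optimal plan length = 3; 3 ≤ 3

Yes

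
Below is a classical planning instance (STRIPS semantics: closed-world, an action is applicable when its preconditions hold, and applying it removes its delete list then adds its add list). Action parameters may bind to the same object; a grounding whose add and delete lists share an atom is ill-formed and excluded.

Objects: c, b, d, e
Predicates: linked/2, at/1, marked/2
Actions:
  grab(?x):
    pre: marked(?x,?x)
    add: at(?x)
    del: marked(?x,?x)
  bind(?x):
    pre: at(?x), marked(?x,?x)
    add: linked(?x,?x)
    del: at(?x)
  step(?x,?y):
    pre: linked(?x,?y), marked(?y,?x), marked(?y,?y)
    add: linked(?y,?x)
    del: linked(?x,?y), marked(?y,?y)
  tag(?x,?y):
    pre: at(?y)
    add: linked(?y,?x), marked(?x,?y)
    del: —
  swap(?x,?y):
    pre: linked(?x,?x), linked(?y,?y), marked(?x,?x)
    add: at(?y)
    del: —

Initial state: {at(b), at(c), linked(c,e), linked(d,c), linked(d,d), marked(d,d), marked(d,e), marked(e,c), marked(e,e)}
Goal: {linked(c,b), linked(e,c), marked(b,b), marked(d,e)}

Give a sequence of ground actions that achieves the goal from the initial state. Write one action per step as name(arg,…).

step(c,e); tag(b,c); tag(b,b)

1. step(c,e)  →  {at(b), at(c), linked(d,c), linked(d,d), linked(e,c), marked(d,d), marked(d,e), marked(e,c)}
2. tag(b,c)  →  {at(b), at(c), linked(c,b), linked(d,c), linked(d,d), linked(e,c), marked(b,c), marked(d,d), marked(d,e), marked(e,c)}
3. tag(b,b)  →  {at(b), at(c), linked(b,b), linked(c,b), linked(d,c), linked(d,d), linked(e,c), marked(b,b), marked(b,c), marked(d,d), marked(d,e), marked(e,c)}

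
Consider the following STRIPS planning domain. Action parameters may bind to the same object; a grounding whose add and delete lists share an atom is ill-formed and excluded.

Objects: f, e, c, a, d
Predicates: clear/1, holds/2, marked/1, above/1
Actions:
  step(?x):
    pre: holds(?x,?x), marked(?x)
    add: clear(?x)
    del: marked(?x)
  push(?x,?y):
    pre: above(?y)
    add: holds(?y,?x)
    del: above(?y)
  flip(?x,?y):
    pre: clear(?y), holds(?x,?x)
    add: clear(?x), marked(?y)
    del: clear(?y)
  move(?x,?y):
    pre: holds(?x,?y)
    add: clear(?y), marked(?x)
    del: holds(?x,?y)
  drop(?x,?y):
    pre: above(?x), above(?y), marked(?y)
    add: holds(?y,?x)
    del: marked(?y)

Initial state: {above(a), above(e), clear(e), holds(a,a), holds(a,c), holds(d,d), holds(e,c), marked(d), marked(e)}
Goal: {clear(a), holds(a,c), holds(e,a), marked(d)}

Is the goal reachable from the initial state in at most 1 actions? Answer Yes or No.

No

1. push(a,e)  →  {above(a), clear(e), holds(a,a), holds(a,c), holds(d,d), holds(e,a), holds(e,c), marked(d), marked(e)}
2. flip(a,e)  →  {above(a), clear(a), holds(a,a), holds(a,c), holds(d,d), holds(e,a), holds(e,c), marked(d), marked(e)}
optimal plan length = 2; 2 > 1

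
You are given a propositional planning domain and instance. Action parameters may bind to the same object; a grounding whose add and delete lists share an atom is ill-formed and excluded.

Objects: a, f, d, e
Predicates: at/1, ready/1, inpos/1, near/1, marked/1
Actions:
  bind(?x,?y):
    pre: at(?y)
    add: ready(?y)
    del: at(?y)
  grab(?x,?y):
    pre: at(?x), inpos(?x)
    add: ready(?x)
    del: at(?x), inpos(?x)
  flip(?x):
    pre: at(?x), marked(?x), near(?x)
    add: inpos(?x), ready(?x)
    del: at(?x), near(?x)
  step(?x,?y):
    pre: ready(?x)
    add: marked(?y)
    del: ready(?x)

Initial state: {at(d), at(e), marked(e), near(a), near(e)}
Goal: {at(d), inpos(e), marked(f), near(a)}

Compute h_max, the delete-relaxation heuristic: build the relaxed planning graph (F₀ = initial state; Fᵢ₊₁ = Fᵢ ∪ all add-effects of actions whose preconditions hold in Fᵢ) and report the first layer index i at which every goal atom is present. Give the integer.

F0 = init (5 atoms)
F1 = F0 ∪ {inpos(e), ready(d), ready(e)}  (8 atoms)
F2 = F1 ∪ {marked(a), marked(d), marked(f)}  (11 atoms)
goal ⊆ F2  ⇒  h_max = 2

2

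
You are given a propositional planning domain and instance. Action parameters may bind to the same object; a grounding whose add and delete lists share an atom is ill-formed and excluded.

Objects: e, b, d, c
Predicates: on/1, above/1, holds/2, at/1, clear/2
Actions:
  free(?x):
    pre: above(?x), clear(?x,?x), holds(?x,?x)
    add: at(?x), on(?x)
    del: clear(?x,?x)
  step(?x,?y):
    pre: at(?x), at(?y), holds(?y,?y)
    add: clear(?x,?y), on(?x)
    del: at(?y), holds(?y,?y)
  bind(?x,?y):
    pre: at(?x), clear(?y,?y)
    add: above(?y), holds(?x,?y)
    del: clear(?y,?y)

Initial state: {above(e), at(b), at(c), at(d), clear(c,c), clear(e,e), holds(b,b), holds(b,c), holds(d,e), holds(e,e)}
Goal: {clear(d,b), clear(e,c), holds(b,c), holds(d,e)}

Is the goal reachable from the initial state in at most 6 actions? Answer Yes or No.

Yes

1. free(e)  →  {above(e), at(b), at(c), at(d), at(e), clear(c,c), holds(b,b), holds(b,c), holds(d,e), holds(e,e), on(e)}
2. step(d,b)  →  {above(e), at(c), at(d), at(e), clear(c,c), clear(d,b), holds(b,c), holds(d,e), holds(e,e), on(d), on(e)}
3. bind(c,c)  →  {above(c), above(e), at(c), at(d), at(e), clear(d,b), holds(b,c), holds(c,c), holds(d,e), holds(e,e), on(d), on(e)}
4. step(e,c)  →  {above(c), above(e), at(d), at(e), clear(d,b), clear(e,c), holds(b,c), holds(d,e), holds(e,e), on(d), on(e)}
optimal plan length = 4; 4 ≤ 6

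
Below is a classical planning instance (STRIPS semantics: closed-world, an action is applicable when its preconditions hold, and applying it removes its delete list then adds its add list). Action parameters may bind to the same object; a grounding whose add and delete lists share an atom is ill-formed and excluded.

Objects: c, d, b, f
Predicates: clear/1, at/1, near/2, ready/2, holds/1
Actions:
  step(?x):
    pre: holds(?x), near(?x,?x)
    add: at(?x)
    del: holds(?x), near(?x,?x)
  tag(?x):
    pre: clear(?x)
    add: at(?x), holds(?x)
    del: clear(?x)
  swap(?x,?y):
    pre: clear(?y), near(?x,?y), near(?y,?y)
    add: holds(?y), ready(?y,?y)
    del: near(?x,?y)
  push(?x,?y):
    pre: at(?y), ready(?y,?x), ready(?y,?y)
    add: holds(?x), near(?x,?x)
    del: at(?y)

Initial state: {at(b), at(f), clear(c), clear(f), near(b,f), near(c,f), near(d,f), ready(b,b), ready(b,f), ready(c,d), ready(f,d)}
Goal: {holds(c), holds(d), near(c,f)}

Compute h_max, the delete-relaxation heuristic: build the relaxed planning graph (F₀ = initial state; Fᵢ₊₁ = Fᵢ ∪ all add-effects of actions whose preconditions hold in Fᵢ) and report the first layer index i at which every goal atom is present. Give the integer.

3

F0 = init (11 atoms)
F1 = F0 ∪ {at(c), holds(b), holds(c), holds(f), near(b,b), near(f,f)}  (17 atoms)
F2 = F1 ∪ {ready(f,f)}  (18 atoms)
F3 = F2 ∪ {holds(d), near(d,d)}  (20 atoms)
goal ⊆ F3  ⇒  h_max = 3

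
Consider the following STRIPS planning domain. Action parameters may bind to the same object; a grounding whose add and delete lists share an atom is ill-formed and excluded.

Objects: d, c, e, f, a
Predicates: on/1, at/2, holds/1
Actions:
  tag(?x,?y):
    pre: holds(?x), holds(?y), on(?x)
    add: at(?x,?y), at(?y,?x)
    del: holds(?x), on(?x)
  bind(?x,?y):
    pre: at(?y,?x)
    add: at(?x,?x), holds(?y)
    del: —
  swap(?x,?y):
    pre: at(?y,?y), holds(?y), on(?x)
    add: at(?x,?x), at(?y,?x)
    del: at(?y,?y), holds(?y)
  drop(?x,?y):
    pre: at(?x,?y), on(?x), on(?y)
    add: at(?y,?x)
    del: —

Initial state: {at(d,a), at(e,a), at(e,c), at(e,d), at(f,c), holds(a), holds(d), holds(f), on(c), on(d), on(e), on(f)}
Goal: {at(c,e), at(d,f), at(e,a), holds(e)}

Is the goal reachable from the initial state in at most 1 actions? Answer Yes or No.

No

1. tag(d,f)  →  {at(d,a), at(d,f), at(e,a), at(e,c), at(e,d), at(f,c), at(f,d), holds(a), holds(f), on(c), on(e), on(f)}
2. bind(d,e)  →  {at(d,a), at(d,d), at(d,f), at(e,a), at(e,c), at(e,d), at(f,c), at(f,d), holds(a), holds(e), holds(f), on(c), on(e), on(f)}
3. drop(e,c)  →  {at(c,e), at(d,a), at(d,d), at(d,f), at(e,a), at(e,c), at(e,d), at(f,c), at(f,d), holds(a), holds(e), holds(f), on(c), on(e), on(f)}
optimal plan length = 3; 3 > 1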